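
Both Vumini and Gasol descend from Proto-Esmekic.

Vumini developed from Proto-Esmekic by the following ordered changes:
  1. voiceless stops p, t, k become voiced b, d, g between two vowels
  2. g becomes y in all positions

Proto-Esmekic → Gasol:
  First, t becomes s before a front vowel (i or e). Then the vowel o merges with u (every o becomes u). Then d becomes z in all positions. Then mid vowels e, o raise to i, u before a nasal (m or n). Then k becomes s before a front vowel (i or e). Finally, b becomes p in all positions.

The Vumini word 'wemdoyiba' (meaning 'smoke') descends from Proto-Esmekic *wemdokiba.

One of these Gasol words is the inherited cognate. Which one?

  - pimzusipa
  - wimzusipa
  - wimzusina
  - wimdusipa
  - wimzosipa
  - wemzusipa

Gasol: *wemdokiba > wemdukiba > wemzukiba > wimzukiba > wimzusiba > wimzusipa  (by vowel merger, unconditioned shift, pre-nasal raising, palatalisation, unconditioned shift)

wimzusipa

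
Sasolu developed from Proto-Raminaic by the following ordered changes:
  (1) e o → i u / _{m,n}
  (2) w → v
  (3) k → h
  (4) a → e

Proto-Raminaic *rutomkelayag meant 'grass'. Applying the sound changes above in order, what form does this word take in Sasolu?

rutumheleyeg

Sasolu: *rutomkelayag
  rutomkelayag → rutumkelayag   [pre-nasal raising]
  rutumkelayag (rule 2 does not apply)
  rutumkelayag → rutumhelayag   [unconditioned shift]
  rutumhelayag → rutumheleyeg   [vowel merger]
  giving Sasolu rutumheleyeg.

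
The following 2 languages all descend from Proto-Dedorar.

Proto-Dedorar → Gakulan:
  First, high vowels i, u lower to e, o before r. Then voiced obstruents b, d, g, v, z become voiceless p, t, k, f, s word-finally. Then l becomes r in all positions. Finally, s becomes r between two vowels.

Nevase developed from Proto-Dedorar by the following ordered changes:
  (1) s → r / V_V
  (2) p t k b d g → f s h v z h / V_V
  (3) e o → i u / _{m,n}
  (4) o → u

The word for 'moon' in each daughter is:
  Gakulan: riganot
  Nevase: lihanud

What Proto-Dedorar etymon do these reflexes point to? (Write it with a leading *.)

Position 6: Gakulan has o, Nevase has u. Taking the neighbouring segments as reconstructed: Gakulan o can only go back to *o; Nevase u could go back to *o or *u — the one source consistent with every daughter is *o.
Position 3: Gakulan has g, Nevase has h. Gakulan preserves g here (none of its changes turn any other segment into g), so the proto-segment is *g.
Continuing position by position gives *liganod; check it forward:
Gakulan: *liganod
  liganod (rule 1 does not apply)
  liganod → liganot   [final devoicing]
  liganot → riganot   [unconditioned shift]
  riganot (rule 4 does not apply)
  giving Gakulan riganot.
Nevase: start from *liganod.
  rule 1: no change — liganod
  rule 2 (intervocalic lenition): liganod → lihanod
  rule 3: no change — lihanod
  rule 4 (vowel merger): lihanod → lihanud
  ⇒ Nevase lihanud
Only *liganod yields all of Gakulan riganot, Nevase lihanud.

*liganod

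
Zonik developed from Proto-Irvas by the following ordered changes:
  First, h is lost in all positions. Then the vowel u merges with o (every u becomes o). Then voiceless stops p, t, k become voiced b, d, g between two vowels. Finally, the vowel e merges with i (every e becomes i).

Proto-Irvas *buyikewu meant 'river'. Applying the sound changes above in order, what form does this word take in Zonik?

Zonik: *buyikewu > boyikewo > boyigewo > boyigiwo  (by vowel merger, intervocalic voicing, vowel merger)

boyigiwo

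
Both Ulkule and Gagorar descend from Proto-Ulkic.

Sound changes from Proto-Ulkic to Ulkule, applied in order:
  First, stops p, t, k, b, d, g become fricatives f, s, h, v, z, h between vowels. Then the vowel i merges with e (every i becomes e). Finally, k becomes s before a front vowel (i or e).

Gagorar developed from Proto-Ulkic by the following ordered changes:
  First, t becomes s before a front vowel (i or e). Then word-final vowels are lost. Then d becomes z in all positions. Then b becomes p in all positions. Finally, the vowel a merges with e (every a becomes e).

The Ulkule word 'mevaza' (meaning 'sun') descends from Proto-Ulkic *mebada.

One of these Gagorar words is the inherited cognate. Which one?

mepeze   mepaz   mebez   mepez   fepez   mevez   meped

mepez

Gagorar: start from *mebada.
  rule 1: no change — mebada
  rule 2 (apocope): mebada → mebad
  rule 3 (unconditioned shift): mebad → mebaz
  rule 4 (unconditioned shift): mebaz → mepaz
  rule 5 (vowel merger): mepaz → mepez
  ⇒ Gagorar mepez
The other candidates each miss or misapply at least one Gagorar change.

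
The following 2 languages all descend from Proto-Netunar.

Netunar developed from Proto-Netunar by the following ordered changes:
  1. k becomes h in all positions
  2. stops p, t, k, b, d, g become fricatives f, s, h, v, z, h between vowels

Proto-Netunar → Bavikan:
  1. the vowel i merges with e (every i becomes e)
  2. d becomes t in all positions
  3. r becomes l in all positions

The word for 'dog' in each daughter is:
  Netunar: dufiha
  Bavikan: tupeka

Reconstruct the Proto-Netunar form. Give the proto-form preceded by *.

*dupika

Position 1: Netunar has d, Bavikan has t. Netunar preserves d here (none of its changes turn any other segment into d), so the proto-segment is *d.
Position 5: Netunar has h, Bavikan has k. Bavikan preserves k here (none of its changes turn any other segment into k), so the proto-segment is *k.
Position 4: Netunar has i, Bavikan has e. Netunar preserves i here (none of its changes turn any other segment into i), so the proto-segment is *i.
Verify the candidate proto-form against each daughter:
Netunar: *dupika
  dupika → dupiha   [unconditioned shift]
  dupiha → dufiha   [intervocalic lenition]
  giving Netunar dufiha.
Bavikan: *dupika > dupeka > tupeka  (by vowel merger, unconditioned shift)
*dupika is the unique common source.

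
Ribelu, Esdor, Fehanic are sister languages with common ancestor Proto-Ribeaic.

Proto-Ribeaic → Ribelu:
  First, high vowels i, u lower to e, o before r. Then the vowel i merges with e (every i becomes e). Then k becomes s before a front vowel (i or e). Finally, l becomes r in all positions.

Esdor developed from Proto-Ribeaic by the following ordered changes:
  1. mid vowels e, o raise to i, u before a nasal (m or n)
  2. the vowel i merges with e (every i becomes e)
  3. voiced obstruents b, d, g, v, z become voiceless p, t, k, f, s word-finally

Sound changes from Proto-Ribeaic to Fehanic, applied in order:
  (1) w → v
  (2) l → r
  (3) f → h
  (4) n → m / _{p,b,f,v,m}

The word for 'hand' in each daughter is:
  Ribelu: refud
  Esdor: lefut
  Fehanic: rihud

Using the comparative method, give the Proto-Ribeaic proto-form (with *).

*lifud

Position 5: Ribelu has d, Esdor has t, Fehanic has d. Ribelu preserves d here (none of its changes turn any other segment into d), so the proto-segment is *d.
Position 2: Ribelu has e, Esdor has e, Fehanic has i. Fehanic preserves i here (none of its changes turn any other segment into i), so the proto-segment is *i.
This points to *lifud. Verify forward in each daughter:
Ribelu: *lifud
  lifud (rule 1 does not apply)
  lifud → lefud   [vowel merger]
  lefud (rule 3 does not apply)
  lefud → refud   [unconditioned shift]
  giving Ribelu refud.
Esdor: *lifud > lefud > lefut  (by vowel merger, final devoicing)
Fehanic: start from *lifud.
  rule 1: no change — lifud
  rule 2 (unconditioned shift): lifud → rifud
  rule 3 (unconditioned shift): rifud → rihud
  rule 4: no change — rihud
  ⇒ Fehanic rihud
*lifud is the unique common source.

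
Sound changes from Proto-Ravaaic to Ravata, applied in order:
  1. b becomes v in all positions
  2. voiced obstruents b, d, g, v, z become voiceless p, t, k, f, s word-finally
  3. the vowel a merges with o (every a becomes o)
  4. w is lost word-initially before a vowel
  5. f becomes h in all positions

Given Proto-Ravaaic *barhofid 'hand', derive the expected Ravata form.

Ravata: *barhofid
  barhofid → varhofid   [unconditioned shift]
  varhofid → varhofit   [final devoicing]
  varhofit → vorhofit   [vowel merger]
  vorhofit (rule 4 does not apply)
  vorhofit → vorhohit   [unconditioned shift]
  giving Ravata vorhohit.

vorhohit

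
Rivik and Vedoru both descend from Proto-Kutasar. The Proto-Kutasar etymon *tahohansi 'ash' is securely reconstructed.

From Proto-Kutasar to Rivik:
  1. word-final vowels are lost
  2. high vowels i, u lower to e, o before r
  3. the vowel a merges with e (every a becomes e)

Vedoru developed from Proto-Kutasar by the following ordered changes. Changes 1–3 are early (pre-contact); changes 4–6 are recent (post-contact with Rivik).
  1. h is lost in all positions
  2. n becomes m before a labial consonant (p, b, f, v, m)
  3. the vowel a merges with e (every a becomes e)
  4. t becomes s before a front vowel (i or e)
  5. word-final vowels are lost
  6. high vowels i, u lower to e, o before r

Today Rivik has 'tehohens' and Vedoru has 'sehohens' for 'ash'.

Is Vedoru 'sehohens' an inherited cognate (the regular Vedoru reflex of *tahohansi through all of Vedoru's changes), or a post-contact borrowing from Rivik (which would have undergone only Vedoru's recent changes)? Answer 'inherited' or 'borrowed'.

borrowed

If inherited, *tahohansi would pass through all of Vedoru's changes:
Vedoru: *tahohansi > taoansi > teoensi > seoensi > seoens  (by h-loss, vowel merger, palatalisation, apocope)
If borrowed from Rivik 'tehohens' after the early changes, it would undergo only the recent ones:
  rule 4 (palatalisation): tehohens → sehohens
  rule 5 (apocope): no change (sehohens)
  rule 6 (pre-rhotic lowering): no change (sehohens)
  ⇒ as a loan: sehohens
Vedoru 'sehohens' matches the loan outcome 'sehohens', not the inherited 'seoens' — it skipped the early Vedoru changes, so it was borrowed from Rivik.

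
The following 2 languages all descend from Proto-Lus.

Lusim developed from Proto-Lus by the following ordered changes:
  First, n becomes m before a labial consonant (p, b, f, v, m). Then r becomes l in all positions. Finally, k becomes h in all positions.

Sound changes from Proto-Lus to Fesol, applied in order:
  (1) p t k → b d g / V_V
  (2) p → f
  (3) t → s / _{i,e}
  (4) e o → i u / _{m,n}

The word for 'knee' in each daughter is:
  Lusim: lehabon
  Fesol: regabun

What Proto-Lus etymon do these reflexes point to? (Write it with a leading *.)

*rekabon

Position 3: Lusim has h, Fesol has g. Taking the neighbouring segments as reconstructed: Lusim h could go back to *k or *h; Fesol g could go back to *k or *g — the one source consistent with every daughter is *k.
Position 1: Lusim has l, Fesol has r. Fesol preserves r here (none of its changes turn any other segment into r), so the proto-segment is *r.
Continuing position by position gives *rekabon; check it forward:
Lusim: start from *rekabon.
  rule 1: no change — rekabon
  rule 2 (unconditioned shift): rekabon → lekabon
  rule 3 (unconditioned shift): lekabon → lehabon
  ⇒ Lusim lehabon
Fesol: start from *rekabon.
  rule 1 (intervocalic voicing): rekabon → regabon
  rule 2: no change — regabon
  rule 3: no change — regabon
  rule 4 (pre-nasal raising): regabon → regabun
  ⇒ Fesol regabun
Only *rekabon yields all of Lusim lehabon, Fesol regabun.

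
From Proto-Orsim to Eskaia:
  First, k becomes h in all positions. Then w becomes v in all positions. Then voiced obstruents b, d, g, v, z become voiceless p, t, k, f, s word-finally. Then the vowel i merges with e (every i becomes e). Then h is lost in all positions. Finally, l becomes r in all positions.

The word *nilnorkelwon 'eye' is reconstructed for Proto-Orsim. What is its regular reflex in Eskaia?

Eskaia: start from *nilnorkelwon.
  rule 1 (unconditioned shift): nilnorkelwon → nilnorhelwon
  rule 2 (unconditioned shift): nilnorhelwon → nilnorhelvon
  rule 3: no change — nilnorhelvon
  rule 4 (vowel merger): nilnorhelvon → nelnorhelvon
  rule 5 (h-loss): nelnorhelvon → nelnorelvon
  rule 6 (unconditioned shift): nelnorelvon → nernorervon
  ⇒ Eskaia nernorervon

nernorervon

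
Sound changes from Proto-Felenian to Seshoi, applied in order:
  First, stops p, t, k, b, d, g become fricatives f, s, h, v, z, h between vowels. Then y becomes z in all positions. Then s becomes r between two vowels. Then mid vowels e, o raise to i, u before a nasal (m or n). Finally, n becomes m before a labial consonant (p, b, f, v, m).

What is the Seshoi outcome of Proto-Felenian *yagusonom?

zahurunum

Seshoi: *yagusonom
  yagusonom → yahusonom   [intervocalic lenition]
  yahusonom → zahusonom   [unconditioned shift]
  zahusonom → zahuronom   [rhotacism]
  zahuronom → zahurunum   [pre-nasal raising]
  zahurunum (rule 5 does not apply)
  giving Seshoi zahurunum.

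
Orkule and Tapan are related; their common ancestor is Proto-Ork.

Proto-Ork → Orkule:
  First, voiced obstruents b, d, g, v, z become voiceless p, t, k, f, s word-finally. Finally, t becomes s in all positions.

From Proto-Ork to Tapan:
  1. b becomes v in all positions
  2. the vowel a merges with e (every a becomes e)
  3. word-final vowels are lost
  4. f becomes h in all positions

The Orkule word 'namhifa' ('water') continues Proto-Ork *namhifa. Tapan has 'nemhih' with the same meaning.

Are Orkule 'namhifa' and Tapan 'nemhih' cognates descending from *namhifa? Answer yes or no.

Derive the expected Tapan reflex of *namhifa:
Tapan: *namhifa
  namhifa (rule 1 does not apply)
  namhifa → nemhife   [vowel merger]
  nemhife → nemhif   [apocope]
  nemhif → nemhih   [unconditioned shift]
  giving Tapan nemhih.
Tapan 'nemhih' matches the regular reflex exactly, so the pair is cognate.

yes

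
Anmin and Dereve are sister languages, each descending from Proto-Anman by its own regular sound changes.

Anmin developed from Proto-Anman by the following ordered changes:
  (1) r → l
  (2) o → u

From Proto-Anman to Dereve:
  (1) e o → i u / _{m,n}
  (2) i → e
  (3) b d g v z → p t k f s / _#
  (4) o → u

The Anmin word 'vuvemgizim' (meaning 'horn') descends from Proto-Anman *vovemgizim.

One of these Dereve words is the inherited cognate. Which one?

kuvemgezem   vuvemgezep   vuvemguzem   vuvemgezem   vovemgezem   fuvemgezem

Dereve: *vovemgizim
  vovemgizim → vovimgizim   [pre-nasal raising]
  vovimgizim → vovemgezem   [vowel merger]
  vovemgezem (rule 3 does not apply)
  vovemgezem → vuvemgezem   [vowel merger]
  giving Dereve vuvemgezem.
Among the options, 'vuvemgezem' alone shows every Dereve change applied in order.

vuvemgezem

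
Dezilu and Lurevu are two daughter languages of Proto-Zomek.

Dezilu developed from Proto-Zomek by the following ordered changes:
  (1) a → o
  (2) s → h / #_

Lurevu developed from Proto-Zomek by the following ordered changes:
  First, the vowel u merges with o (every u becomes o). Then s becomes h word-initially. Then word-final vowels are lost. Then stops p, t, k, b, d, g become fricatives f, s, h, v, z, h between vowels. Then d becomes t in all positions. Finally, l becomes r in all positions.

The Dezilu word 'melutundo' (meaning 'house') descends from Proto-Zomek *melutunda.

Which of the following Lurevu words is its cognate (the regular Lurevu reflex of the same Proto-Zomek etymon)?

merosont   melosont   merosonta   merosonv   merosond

merosont

Lurevu: start from *melutunda.
  rule 1 (vowel merger): melutunda → melotonda
  rule 2: no change — melotonda
  rule 3 (apocope): melotonda → melotond
  rule 4 (intervocalic lenition): melotond → melosond
  rule 5 (unconditioned shift): melosond → melosont
  rule 6 (unconditioned shift): melosont → merosont
  ⇒ Lurevu merosont
The other candidates each miss or misapply at least one Lurevu change.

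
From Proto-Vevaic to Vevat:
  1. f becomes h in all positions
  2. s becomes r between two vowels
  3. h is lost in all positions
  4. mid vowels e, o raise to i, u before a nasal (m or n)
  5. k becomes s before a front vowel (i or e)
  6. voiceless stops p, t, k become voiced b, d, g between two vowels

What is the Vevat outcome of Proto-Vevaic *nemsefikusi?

Vevat: start from *nemsefikusi.
  rule 1 (unconditioned shift): nemsefikusi → nemsehikusi
  rule 2 (rhotacism): nemsehikusi → nemsehikuri
  rule 3 (h-loss): nemsehikuri → nemseikuri
  rule 4 (pre-nasal raising): nemseikuri → nimseikuri
  rule 5: no change — nimseikuri
  rule 6 (intervocalic voicing): nimseikuri → nimseiguri
  ⇒ Vevat nimseiguri

nimseiguri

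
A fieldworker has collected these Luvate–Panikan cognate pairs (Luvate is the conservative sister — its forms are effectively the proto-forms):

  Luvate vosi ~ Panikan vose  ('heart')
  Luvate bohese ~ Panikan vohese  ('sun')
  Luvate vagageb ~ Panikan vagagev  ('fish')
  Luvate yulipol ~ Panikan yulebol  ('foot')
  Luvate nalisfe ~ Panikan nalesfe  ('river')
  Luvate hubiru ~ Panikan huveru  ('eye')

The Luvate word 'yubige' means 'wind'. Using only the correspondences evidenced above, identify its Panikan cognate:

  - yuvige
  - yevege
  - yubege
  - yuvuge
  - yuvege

yuvege

hubiru ~ huveru — Luvate b corresponds to Panikan v between vowels (before a front vowel).
nalisfe ~ nalesfe — Luvate i corresponds to Panikan e after a consonant, before a consonant other than r, m, n, p, b, f, v.
Applying these to Luvate 'yubige':
  yubige → yuvige   (b→v between vowels (before a front vowel))
  yuvige → yuvege   (i→e after a consonant, before a consonant other than r, m, n, p, b, f, v)
So the Panikan cognate is 'yuvege'.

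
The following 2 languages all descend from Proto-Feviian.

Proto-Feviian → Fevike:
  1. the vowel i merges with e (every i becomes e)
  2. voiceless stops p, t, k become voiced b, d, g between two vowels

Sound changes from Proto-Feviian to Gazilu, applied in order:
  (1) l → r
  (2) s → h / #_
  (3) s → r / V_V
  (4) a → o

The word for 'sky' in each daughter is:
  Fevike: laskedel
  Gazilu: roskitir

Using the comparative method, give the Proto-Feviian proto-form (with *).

Position 1: Fevike has l, Gazilu has r. Fevike preserves l here (none of its changes turn any other segment into l), so the proto-segment is *l.
Position 5: Fevike has e, Gazilu has i. Gazilu preserves i here (none of its changes turn any other segment into i), so the proto-segment is *i.
Verify the candidate proto-form against each daughter:
Fevike: start from *laskitil.
  rule 1 (vowel merger): laskitil → lasketel
  rule 2 (intervocalic voicing): lasketel → laskedel
  ⇒ Fevike laskedel
Gazilu: start from *laskitil.
  rule 1 (unconditioned shift): laskitil → raskitir
  rule 2: no change — raskitir
  rule 3: no change — raskitir
  rule 4 (vowel merger): raskitir → roskitir
  ⇒ Gazilu roskitir
No other proto-form is consistent with every reflex, so the reconstruction is *laskitil.

*laskitil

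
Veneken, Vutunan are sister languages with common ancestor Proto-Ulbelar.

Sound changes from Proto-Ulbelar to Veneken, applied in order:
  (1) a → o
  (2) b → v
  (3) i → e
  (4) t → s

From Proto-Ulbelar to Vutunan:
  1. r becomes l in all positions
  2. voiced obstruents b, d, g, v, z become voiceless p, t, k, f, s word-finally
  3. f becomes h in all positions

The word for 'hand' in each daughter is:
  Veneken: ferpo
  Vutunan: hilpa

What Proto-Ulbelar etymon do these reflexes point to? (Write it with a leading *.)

Position 3: Veneken has r, Vutunan has l. Veneken preserves r here (none of its changes turn any other segment into r), so the proto-segment is *r.
Position 1: Veneken has f, Vutunan has h. Veneken preserves f here (none of its changes turn any other segment into f), so the proto-segment is *f.
This points to *firpa. Verify forward in each daughter:
Veneken: *firpa
  firpa → firpo   [vowel merger]
  firpo (rule 2 does not apply)
  firpo → ferpo   [vowel merger]
  ferpo (rule 4 does not apply)
  giving Veneken ferpo.
Vutunan: *firpa > filpa > hilpa  (by unconditioned shift, unconditioned shift)
Only *firpa yields all of Veneken ferpo, Vutunan hilpa.

*firpa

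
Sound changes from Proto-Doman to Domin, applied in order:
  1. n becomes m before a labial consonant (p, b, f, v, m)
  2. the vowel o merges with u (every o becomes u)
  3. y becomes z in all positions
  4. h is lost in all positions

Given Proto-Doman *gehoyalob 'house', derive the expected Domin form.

geuzalub

Domin: start from *gehoyalob.
  rule 1: no change — gehoyalob
  rule 2 (vowel merger): gehoyalob → gehuyalub
  rule 3 (unconditioned shift): gehuyalub → gehuzalub
  rule 4 (h-loss): gehuzalub → geuzalub
  ⇒ Domin geuzalub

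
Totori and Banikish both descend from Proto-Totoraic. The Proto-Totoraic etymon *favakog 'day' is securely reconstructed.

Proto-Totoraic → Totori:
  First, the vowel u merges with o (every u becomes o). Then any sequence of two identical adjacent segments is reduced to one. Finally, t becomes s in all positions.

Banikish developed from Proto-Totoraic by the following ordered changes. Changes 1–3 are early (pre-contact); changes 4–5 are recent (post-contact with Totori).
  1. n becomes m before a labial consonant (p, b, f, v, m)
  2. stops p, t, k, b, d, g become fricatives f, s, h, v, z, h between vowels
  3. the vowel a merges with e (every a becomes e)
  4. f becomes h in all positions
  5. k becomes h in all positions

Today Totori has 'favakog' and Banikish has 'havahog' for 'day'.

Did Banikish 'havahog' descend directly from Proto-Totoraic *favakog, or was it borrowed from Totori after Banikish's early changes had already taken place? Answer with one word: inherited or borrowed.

borrowed

If inherited, *favakog would pass through all of Banikish's changes:
Banikish: start from *favakog.
  rule 1: no change — favakog
  rule 2 (intervocalic lenition): favakog → favahog
  rule 3 (vowel merger): favahog → fevehog
  rule 4 (unconditioned shift): fevehog → hevehog
  rule 5: no change — hevehog
  ⇒ Banikish hevehog
If borrowed from Totori 'favakog' after the early changes, it would undergo only the recent ones:
  rule 4 (unconditioned shift): favakog → havakog
  rule 5 (unconditioned shift): havakog → havahog
  ⇒ as a loan: havahog
Banikish 'havahog' matches the loan outcome 'havahog', not the inherited 'hevehog' — it skipped the early Banikish changes, so it was borrowed from Totori.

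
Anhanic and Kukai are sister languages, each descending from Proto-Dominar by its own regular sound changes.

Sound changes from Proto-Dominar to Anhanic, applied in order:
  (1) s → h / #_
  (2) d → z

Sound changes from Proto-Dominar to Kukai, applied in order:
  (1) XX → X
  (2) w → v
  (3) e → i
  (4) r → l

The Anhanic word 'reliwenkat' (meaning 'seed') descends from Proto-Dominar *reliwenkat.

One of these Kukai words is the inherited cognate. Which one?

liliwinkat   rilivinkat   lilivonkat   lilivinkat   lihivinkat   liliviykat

Kukai: *reliwenkat > relivenkat > rilivinkat > lilivinkat  (by unconditioned shift, vowel merger, unconditioned shift)
Among the options, 'lilivinkat' alone shows every Kukai change applied in order.

lilivinkat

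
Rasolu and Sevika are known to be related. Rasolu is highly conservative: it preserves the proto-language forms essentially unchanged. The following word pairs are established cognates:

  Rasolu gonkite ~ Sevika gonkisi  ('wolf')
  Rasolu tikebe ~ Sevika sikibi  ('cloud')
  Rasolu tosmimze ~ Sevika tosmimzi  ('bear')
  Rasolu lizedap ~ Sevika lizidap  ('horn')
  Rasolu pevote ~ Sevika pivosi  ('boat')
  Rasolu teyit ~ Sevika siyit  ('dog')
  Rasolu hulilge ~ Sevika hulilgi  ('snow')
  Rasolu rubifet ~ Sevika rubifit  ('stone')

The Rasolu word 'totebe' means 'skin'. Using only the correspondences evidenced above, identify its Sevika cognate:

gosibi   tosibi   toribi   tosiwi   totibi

tosibi

gonkite ~ gonkisi, pevote ~ pivosi — Rasolu t corresponds to Sevika s between vowels (before a front vowel).
tikebe ~ sikibi — Rasolu e corresponds to Sevika i after a consonant, before a labial obstruent.
gonkite ~ gonkisi, tikebe ~ sikibi — Rasolu e corresponds to Sevika i word-finally.
Applying these to Rasolu 'totebe':
  totebe → tosebe   (t→s between vowels (before a front vowel))
  tosebe → tosibe   (e→i after a consonant, before a labial obstruent)
  tosibe → tosibi   (e→i word-finally)
So the Sevika cognate is 'tosibi'.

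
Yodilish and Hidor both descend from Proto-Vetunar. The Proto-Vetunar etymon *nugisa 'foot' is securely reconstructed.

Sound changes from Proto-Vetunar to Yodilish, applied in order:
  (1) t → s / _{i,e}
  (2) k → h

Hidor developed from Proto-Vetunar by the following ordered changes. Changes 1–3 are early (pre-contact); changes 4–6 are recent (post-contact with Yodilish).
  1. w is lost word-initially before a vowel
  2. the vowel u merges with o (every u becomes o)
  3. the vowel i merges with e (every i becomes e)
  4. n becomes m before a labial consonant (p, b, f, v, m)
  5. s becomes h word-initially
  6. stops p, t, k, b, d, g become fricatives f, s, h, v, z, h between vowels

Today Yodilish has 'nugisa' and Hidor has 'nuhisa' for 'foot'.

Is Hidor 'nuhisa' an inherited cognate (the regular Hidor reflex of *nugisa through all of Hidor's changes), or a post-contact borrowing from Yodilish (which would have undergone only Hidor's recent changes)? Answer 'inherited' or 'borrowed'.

If inherited, *nugisa would pass through all of Hidor's changes:
Hidor: *nugisa
  nugisa (rule 1 does not apply)
  nugisa → nogisa   [vowel merger]
  nogisa → nogesa   [vowel merger]
  nogesa (rule 4 does not apply)
  nogesa (rule 5 does not apply)
  nogesa → nohesa   [intervocalic lenition]
  giving Hidor nohesa.
If borrowed from Yodilish 'nugisa' after the early changes, it would undergo only the recent ones:
  rule 4 (nasal place assimilation): no change (nugisa)
  rule 5 (debuccalisation): no change (nugisa)
  rule 6 (intervocalic lenition): nugisa → nuhisa
  ⇒ as a loan: nuhisa
Hidor 'nuhisa' matches the loan outcome 'nuhisa', not the inherited 'nohesa' — it skipped the early Hidor changes, so it was borrowed from Yodilish.

borrowed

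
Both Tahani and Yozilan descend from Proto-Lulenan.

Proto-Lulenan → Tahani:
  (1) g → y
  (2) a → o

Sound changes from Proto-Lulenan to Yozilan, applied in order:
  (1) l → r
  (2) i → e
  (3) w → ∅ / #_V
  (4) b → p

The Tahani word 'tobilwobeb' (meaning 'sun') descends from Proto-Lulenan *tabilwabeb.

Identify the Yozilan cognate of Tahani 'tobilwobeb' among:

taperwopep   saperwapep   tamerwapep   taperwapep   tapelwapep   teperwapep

taperwapep

Yozilan: start from *tabilwabeb.
  rule 1 (unconditioned shift): tabilwabeb → tabirwabeb
  rule 2 (vowel merger): tabirwabeb → taberwabeb
  rule 3: no change — taberwabeb
  rule 4 (unconditioned shift): taberwabeb → taperwapep
  ⇒ Yozilan taperwapep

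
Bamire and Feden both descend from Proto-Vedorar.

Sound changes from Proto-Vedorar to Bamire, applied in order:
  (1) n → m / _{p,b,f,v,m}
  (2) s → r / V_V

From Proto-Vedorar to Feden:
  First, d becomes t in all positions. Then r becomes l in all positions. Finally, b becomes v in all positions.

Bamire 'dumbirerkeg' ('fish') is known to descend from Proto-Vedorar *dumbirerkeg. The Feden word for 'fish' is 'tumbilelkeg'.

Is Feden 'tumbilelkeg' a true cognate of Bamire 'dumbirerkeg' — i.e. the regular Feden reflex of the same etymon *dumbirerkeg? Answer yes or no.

no

Derive the expected Feden reflex of *dumbirerkeg:
Feden: start from *dumbirerkeg.
  rule 1 (unconditioned shift): dumbirerkeg → tumbirerkeg
  rule 2 (unconditioned shift): tumbirerkeg → tumbilelkeg
  rule 3 (unconditioned shift): tumbilelkeg → tumvilelkeg
  ⇒ Feden tumvilelkeg
The regular Feden reflex would be 'tumvilelkeg', but the attested form is 'tumbilelkeg'. The correspondence is irregular, so they are not cognates (the Feden form has a different source).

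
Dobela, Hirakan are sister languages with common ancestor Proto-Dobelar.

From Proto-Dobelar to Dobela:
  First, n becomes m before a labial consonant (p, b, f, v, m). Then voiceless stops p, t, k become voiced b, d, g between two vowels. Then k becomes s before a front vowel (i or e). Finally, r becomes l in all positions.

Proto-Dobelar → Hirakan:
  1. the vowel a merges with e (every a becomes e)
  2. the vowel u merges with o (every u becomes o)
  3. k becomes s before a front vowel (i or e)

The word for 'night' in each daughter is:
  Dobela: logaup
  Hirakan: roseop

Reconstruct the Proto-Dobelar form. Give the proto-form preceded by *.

Position 3: Dobela has g, Hirakan has s. Taking the neighbouring segments as reconstructed: Dobela g could go back to *k or *g; Hirakan s could go back to *k or *s — the one source consistent with every daughter is *k.
Position 1: Dobela has l, Hirakan has r. Hirakan preserves r here (none of its changes turn any other segment into r), so the proto-segment is *r.
Continuing position by position gives *rokaup; check it forward:
Dobela: *rokaup
  rokaup (rule 1 does not apply)
  rokaup → rogaup   [intervocalic voicing]
  rogaup (rule 3 does not apply)
  rogaup → logaup   [unconditioned shift]
  giving Dobela logaup.
Hirakan: *rokaup
  rokaup → rokeup   [vowel merger]
  rokeup → rokeop   [vowel merger]
  rokeop → roseop   [palatalisation]
  giving Hirakan roseop.
Only *rokaup yields all of Dobela logaup, Hirakan roseop.

*rokaup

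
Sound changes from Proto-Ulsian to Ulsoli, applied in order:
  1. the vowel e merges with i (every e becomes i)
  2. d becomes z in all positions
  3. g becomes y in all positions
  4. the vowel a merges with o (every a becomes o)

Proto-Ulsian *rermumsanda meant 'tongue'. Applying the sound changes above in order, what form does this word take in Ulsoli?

Ulsoli: start from *rermumsanda.
  rule 1 (vowel merger): rermumsanda → rirmumsanda
  rule 2 (unconditioned shift): rirmumsanda → rirmumsanza
  rule 3: no change — rirmumsanza
  rule 4 (vowel merger): rirmumsanza → rirmumsonzo
  ⇒ Ulsoli rirmumsonzo

rirmumsonzo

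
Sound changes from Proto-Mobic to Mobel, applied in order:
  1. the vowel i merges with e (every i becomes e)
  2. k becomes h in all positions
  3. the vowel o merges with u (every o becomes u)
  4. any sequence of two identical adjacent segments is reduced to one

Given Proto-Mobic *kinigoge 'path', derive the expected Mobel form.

heneguge

Mobel: start from *kinigoge.
  rule 1 (vowel merger): kinigoge → kenegoge
  rule 2 (unconditioned shift): kenegoge → henegoge
  rule 3 (vowel merger): henegoge → heneguge
  rule 4: no change — heneguge
  ⇒ Mobel heneguge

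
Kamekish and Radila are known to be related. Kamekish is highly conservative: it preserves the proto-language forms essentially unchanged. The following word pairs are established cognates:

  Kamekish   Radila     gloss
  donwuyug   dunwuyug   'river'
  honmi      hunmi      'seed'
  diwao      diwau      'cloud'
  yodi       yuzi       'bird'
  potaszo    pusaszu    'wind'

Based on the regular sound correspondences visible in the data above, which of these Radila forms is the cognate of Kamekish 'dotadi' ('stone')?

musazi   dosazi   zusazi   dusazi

dusazi

yodi ~ yuzi, potaszo ~ pusaszu — Kamekish o corresponds to Radila u after a consonant, before a consonant other than r, m, n, p, b, f, v.
potaszo ~ pusaszu — Kamekish t corresponds to Radila s between vowels (before a back vowel).
yodi ~ yuzi — Kamekish d corresponds to Radila z between vowels (before a front vowel).
Applying these to Kamekish 'dotadi':
  dotadi → dutadi   (o→u after a consonant, before a consonant other than r, m, n, p, b, f, v)
  dutadi → dusadi   (t→s between vowels (before a back vowel))
  dusadi → dusazi   (d→z between vowels (before a front vowel))
So the Radila cognate is 'dusazi'.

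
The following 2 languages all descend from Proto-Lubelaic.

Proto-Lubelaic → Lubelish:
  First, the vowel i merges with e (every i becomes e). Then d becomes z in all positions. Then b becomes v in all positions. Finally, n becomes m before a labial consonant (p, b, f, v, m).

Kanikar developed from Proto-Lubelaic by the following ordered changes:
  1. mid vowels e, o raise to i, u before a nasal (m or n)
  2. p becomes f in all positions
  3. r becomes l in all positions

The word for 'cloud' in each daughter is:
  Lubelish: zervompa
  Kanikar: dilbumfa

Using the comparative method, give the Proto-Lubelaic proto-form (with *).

Position 4: Lubelish has v, Kanikar has b. Kanikar preserves b here (none of its changes turn any other segment into b), so the proto-segment is *b.
Position 5: Lubelish has o, Kanikar has u. Lubelish preserves o here (none of its changes turn any other segment into o), so the proto-segment is *o.
Position 2: Lubelish has e, Kanikar has i. Taking the neighbouring segments as reconstructed: Lubelish e could go back to *e or *i; Kanikar i can only go back to *i — the one source consistent with every daughter is *i.
Continuing position by position gives *dirbompa; check it forward:
Lubelish: *dirbompa
  dirbompa → derbompa   [vowel merger]
  derbompa → zerbompa   [unconditioned shift]
  zerbompa → zervompa   [unconditioned shift]
  zervompa (rule 4 does not apply)
  giving Lubelish zervompa.
Kanikar: *dirbompa > dirbumpa > dirbumfa > dilbumfa  (by pre-nasal raising, unconditioned shift, unconditioned shift)
Only *dirbompa yields all of Lubelish zervompa, Kanikar dilbumfa.

*dirbompa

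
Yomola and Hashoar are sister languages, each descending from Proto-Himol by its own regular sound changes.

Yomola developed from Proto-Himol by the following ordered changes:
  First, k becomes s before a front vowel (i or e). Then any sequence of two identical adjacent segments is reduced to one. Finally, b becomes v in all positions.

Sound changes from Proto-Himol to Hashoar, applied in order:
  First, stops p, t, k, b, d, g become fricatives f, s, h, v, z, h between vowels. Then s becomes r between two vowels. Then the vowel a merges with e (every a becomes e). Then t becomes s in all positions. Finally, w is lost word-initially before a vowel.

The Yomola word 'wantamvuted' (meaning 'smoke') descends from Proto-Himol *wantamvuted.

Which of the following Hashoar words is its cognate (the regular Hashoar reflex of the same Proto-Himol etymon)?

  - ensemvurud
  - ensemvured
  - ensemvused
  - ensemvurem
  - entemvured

Hashoar: start from *wantamvuted.
  rule 1 (intervocalic lenition): wantamvuted → wantamvused
  rule 2 (rhotacism): wantamvused → wantamvured
  rule 3 (vowel merger): wantamvured → wentemvured
  rule 4 (unconditioned shift): wentemvured → wensemvured
  rule 5 (glide loss): wensemvured → ensemvured
  ⇒ Hashoar ensemvured

ensemvured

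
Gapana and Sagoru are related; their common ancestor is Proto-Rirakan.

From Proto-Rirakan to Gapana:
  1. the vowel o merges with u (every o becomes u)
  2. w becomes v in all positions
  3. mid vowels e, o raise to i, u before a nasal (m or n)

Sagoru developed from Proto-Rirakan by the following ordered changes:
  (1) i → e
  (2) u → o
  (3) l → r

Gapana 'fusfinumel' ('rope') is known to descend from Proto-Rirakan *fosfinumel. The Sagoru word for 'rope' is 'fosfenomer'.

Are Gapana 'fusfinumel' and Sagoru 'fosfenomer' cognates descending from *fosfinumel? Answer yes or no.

yes

Derive the expected Sagoru reflex of *fosfinumel:
Sagoru: *fosfinumel > fosfenumel > fosfenomel > fosfenomer  (by vowel merger, vowel merger, unconditioned shift)
Sagoru 'fosfenomer' matches the regular reflex exactly, so the pair is cognate.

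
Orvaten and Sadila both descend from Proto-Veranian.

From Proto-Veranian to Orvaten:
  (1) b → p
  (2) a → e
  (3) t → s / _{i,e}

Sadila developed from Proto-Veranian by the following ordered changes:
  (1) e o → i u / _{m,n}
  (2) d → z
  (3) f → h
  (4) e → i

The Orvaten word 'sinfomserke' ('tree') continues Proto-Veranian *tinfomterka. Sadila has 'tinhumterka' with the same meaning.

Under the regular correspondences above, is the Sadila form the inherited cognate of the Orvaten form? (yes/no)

no

Derive the expected Sadila reflex of *tinfomterka:
Sadila: *tinfomterka
  tinfomterka → tinfumterka   [pre-nasal raising]
  tinfumterka (rule 2 does not apply)
  tinfumterka → tinhumterka   [unconditioned shift]
  tinhumterka → tinhumtirka   [vowel merger]
  giving Sadila tinhumtirka.
The regular Sadila reflex would be 'tinhumtirka', but the attested form is 'tinhumterka'. The correspondence is irregular, so they are not cognates (the Sadila form has a different source).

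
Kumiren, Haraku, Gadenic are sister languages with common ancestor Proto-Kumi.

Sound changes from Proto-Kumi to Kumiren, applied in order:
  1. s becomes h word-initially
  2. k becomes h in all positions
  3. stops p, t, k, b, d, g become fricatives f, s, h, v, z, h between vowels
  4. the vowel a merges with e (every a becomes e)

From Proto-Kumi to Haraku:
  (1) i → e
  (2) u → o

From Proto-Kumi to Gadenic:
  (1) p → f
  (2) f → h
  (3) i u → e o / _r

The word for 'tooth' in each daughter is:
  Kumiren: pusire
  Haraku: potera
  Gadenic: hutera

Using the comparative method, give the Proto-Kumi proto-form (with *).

*putira

Position 3: Kumiren has s, Haraku has t, Gadenic has t. Haraku preserves t here (none of its changes turn any other segment into t), so the proto-segment is *t.
Position 6: Kumiren has e, Haraku has a, Gadenic has a. Haraku preserves a here (none of its changes turn any other segment into a), so the proto-segment is *a.
This points to *putira. Verify forward in each daughter:
Kumiren: *putira
  putira (rule 1 does not apply)
  putira (rule 2 does not apply)
  putira → pusira   [intervocalic lenition]
  pusira → pusire   [vowel merger]
  giving Kumiren pusire.
Haraku: *putira > putera > potera  (by vowel merger, vowel merger)
Gadenic: *putira
  putira → futira   [unconditioned shift]
  futira → hutira   [unconditioned shift]
  hutira → hutera   [pre-rhotic lowering]
  giving Gadenic hutera.
*putira is the unique common source.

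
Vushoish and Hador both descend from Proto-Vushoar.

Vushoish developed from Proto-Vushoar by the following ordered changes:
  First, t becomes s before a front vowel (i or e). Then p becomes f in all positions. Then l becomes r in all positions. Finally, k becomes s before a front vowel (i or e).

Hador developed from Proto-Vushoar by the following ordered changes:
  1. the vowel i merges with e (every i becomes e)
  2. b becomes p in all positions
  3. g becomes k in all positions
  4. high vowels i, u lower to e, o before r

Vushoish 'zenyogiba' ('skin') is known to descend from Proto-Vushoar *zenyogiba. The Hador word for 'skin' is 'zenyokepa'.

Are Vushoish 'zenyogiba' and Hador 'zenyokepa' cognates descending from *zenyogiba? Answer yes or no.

yes

Derive the expected Hador reflex of *zenyogiba:
Hador: start from *zenyogiba.
  rule 1 (vowel merger): zenyogiba → zenyogeba
  rule 2 (unconditioned shift): zenyogeba → zenyogepa
  rule 3 (unconditioned shift): zenyogepa → zenyokepa
  rule 4: no change — zenyokepa
  ⇒ Hador zenyokepa
Hador 'zenyokepa' matches the regular reflex exactly, so the pair is cognate.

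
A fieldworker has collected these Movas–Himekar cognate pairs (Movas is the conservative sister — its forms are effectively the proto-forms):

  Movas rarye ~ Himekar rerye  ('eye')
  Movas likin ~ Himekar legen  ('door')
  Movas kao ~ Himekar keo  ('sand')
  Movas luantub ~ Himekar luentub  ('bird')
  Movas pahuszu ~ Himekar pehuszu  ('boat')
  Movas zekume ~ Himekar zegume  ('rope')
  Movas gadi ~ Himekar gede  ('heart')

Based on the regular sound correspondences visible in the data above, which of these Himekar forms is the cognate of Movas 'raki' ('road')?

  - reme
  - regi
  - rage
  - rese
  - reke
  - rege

rege

pahuszu ~ pehuszu, gadi ~ gede — Movas a corresponds to Himekar e after a consonant, before a consonant other than r, m, n, p, b, f, v.
likin ~ legen — Movas k corresponds to Himekar g between vowels (before a front vowel).
gadi ~ gede — Movas i corresponds to Himekar e word-finally.
Applying these to Movas 'raki':
  raki → reki   (a→e after a consonant, before a consonant other than r, m, n, p, b, f, v)
  reki → regi   (k→g between vowels (before a front vowel))
  regi → rege   (i→e word-finally)
So the Himekar cognate is 'rege'.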